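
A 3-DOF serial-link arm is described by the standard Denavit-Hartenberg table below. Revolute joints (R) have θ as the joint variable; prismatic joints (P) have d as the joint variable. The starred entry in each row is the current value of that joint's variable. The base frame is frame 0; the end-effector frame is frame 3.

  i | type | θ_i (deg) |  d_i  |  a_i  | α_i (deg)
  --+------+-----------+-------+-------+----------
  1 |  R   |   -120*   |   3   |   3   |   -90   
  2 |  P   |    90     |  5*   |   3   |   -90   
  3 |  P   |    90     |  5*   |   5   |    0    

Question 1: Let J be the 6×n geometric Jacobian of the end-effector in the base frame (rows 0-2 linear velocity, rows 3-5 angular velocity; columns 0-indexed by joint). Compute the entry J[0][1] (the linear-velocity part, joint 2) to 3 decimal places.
prismatic axis z_1 = (0.8660,-0.5000,0.0000)
J_v[:, 1] = z_1; J_ω[:, 1] = (0,0,0)
entry J[0][1] = 0.8660

0.866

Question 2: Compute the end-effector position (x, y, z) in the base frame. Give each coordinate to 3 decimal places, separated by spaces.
after link 1: o_1 = (-1.5000, -2.5981, 3.0000)
after link 2: o_2 = (2.8301, -5.0981, 0.0000)
after link 3: o_3 = (1.0000, 1.7321, -0.0000)

1.000 1.732 -0.000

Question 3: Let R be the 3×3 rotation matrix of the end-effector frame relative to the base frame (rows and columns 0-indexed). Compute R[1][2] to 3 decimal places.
End-effector z-axis (col 2 of R) = (0.5000,0.8660,-0.0000)
R[1][2] = 0.8660

0.866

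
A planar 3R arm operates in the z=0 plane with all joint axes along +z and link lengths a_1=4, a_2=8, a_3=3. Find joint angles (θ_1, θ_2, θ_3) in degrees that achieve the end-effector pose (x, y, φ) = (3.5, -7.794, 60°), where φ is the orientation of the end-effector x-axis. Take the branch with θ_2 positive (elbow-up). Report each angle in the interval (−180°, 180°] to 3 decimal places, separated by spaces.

-120.003 60.005 119.998

wrist centre = target − a_3·(cos φ, sin φ) = (2.0000, -10.3921)
cos θ_2 = (111.9952−4²−8²)/(2·4·8) = 0.4999; θ_2 = 60.0049° (elbow-up)
β = atan2(-10.3921,2.0000) = -79.1064°; ψ = atan2(6.9285,7.9994) = 40.8969°
θ_1 = β − ψ = -120.0033°
θ_3 = φ − θ_1 − θ_2 = 119.9984° (wrapped to (-180°,180°])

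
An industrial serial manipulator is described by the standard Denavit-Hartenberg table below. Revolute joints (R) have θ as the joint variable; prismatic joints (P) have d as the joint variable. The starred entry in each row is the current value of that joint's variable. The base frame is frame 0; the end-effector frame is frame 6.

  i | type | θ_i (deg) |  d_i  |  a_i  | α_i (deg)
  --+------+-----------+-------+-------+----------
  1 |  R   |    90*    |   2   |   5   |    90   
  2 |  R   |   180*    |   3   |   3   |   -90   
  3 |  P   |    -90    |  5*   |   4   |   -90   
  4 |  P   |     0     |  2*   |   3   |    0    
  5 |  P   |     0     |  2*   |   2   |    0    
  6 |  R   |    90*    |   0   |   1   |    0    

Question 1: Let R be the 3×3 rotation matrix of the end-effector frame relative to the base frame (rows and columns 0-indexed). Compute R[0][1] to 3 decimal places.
End-effector y-axis (col 1 of R) = (-1.0000,0.0000,-0.0000)
R[0][1] = -1.0000

-1.000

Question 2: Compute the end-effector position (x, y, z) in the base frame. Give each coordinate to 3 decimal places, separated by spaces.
after link 1: o_1 = (0.0000, 5.0000, 2.0000)
after link 2: o_2 = (3.0000, 2.0000, 2.0000)
after link 3: o_3 = (7.0000, 2.0000, -3.0000)
after link 4: o_4 = (10.0000, -0.0000, -3.0000)
after link 5: o_5 = (12.0000, -2.0000, -3.0000)
after link 6: o_6 = (12.0000, -2.0000, -2.0000)

12.000 -2.000 -2.000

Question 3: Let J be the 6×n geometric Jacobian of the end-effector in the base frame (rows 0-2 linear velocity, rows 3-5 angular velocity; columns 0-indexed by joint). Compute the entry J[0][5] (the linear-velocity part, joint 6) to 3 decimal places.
axis z_5 = (-0.0000,-1.0000,0.0000); lever o_n−o_5 = (0.0000,0.0000,1.0000)
cross product → J_v[:, 5] = (-1.0000,0.0000,0.0000)
J_ω[:, 5] = z_5
entry J[0][5] = -1.0000

-1.000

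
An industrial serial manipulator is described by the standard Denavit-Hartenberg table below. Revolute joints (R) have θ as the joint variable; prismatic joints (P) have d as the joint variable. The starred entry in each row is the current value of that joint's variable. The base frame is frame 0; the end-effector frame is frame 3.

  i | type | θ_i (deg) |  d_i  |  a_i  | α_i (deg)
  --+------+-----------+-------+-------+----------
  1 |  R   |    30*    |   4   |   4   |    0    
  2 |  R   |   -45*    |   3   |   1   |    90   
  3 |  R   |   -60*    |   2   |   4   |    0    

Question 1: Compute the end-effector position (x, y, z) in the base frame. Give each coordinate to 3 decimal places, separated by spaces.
after link 1: o_1 = (3.4641, 2.0000, 4.0000)
after link 2: o_2 = (4.4300, 1.7412, 7.0000)
after link 3: o_3 = (5.8442, -0.7083, 3.5359)

5.844 -0.708 3.536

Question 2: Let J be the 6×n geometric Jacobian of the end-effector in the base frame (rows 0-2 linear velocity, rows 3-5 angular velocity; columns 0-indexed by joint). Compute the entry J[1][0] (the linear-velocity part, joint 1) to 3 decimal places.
5.844

axis z_0 = ẑ; lever o_n−o_0 = (5.8442,-0.7083,3.5359)
cross product → J_v[:, 0] = (0.7083,5.8442,-0.0000)
J_ω[:, 0] = z_0
entry J[1][0] = 5.8442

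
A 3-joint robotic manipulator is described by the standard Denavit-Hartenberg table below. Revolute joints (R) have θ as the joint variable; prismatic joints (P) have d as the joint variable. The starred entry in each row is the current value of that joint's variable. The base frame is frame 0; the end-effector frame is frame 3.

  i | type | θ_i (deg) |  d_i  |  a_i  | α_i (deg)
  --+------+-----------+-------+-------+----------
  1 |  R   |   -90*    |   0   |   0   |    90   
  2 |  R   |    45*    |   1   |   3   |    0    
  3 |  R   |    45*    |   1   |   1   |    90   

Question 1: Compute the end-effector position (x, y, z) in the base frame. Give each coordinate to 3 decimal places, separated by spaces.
-2.000 -2.121 3.121

after link 1: o_1 = (0.0000, 0.0000, 0.0000)
after link 2: o_2 = (-1.0000, -2.1213, 2.1213)
after link 3: o_3 = (-2.0000, -2.1213, 3.1213)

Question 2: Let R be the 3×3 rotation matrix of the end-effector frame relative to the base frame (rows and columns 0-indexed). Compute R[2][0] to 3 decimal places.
1.000

End-effector x-axis (col 0 of R) = (0.0000,-0.0000,1.0000)
R[2][0] = 1.0000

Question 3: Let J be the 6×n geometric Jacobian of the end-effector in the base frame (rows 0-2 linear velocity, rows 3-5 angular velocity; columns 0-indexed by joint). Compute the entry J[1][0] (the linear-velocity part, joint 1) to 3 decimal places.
-2.000

axis z_0 = ẑ; lever o_n−o_0 = (-2.0000,-2.1213,3.1213)
cross product → J_v[:, 0] = (2.1213,-2.0000,0.0000)
J_ω[:, 0] = z_0
entry J[1][0] = -2.0000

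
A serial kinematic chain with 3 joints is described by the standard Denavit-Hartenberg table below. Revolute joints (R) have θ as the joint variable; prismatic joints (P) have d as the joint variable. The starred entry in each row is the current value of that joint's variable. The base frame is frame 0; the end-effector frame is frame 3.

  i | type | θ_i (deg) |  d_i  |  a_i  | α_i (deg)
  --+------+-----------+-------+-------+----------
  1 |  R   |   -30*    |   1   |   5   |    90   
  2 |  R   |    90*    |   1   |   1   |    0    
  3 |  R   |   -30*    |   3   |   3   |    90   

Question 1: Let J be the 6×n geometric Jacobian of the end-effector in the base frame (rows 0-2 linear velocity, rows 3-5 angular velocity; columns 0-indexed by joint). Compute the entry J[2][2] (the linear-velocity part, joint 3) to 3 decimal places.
1.500

axis z_2 = (-0.5000,-0.8660,0.0000); lever o_n−o_2 = (-0.2010,-3.3481,2.5981)
cross product → J_v[:, 2] = (-2.2500,1.2990,1.5000)
J_ω[:, 2] = z_2
entry J[2][2] = 1.5000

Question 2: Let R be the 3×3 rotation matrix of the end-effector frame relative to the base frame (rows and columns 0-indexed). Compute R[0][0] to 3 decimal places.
0.433

End-effector x-axis (col 0 of R) = (0.4330,-0.2500,0.8660)
R[0][0] = 0.4330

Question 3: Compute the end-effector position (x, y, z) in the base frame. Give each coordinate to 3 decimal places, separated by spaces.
3.629 -6.714 4.598

after link 1: o_1 = (4.3301, -2.5000, 1.0000)
after link 2: o_2 = (3.8301, -3.3660, 2.0000)
after link 3: o_3 = (3.6292, -6.7141, 4.5981)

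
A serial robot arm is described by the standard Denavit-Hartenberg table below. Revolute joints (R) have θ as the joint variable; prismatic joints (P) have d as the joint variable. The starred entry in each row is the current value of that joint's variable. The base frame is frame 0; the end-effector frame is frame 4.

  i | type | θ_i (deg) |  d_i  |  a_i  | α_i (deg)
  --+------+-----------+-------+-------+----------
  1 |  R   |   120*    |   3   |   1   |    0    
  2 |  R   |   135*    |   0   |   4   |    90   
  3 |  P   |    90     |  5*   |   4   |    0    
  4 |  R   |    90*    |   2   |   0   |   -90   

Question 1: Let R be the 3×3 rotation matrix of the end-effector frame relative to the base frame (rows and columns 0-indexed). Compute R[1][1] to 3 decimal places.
End-effector y-axis (col 1 of R) = (0.9659,-0.2588,-0.0000)
R[1][1] = -0.2588

-0.259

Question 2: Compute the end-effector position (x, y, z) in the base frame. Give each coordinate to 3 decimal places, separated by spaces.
after link 1: o_1 = (-0.5000, 0.8660, 3.0000)
after link 2: o_2 = (-1.5353, -2.9977, 3.0000)
after link 3: o_3 = (-6.3649, -1.7036, 7.0000)
after link 4: o_4 = (-8.2968, -1.1859, 7.0000)

-8.297 -1.186 7.000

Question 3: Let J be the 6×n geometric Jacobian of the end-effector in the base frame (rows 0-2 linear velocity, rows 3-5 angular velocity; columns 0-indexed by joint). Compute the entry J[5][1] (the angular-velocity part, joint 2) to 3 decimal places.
axis z_1 = (0.0000,0.0000,1.0000); lever o_n−o_1 = (-7.7968,-2.0520,4.0000)
cross product → J_v[:, 1] = (2.0520,-7.7968,0.0000)
J_ω[:, 1] = z_1
entry J[5][1] = 1.0000

1.000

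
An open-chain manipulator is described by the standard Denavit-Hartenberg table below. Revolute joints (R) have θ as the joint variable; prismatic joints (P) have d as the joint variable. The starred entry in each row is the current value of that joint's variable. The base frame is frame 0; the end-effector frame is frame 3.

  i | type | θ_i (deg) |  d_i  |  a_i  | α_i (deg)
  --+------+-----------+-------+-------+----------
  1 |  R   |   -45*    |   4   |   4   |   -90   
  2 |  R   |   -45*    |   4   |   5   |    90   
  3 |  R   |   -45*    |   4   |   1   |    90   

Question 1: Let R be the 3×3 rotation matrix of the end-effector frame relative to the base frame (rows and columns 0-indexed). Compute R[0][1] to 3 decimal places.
End-effector y-axis (col 1 of R) = (-0.5000,0.5000,0.7071)
R[0][1] = -0.5000

-0.500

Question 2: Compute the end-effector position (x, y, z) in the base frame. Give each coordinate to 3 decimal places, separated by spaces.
6.010 -1.354 10.864

after link 1: o_1 = (2.8284, -2.8284, 4.0000)
after link 2: o_2 = (8.1569, -2.5000, 7.5355)
after link 3: o_3 = (6.0104, -1.3536, 10.8640)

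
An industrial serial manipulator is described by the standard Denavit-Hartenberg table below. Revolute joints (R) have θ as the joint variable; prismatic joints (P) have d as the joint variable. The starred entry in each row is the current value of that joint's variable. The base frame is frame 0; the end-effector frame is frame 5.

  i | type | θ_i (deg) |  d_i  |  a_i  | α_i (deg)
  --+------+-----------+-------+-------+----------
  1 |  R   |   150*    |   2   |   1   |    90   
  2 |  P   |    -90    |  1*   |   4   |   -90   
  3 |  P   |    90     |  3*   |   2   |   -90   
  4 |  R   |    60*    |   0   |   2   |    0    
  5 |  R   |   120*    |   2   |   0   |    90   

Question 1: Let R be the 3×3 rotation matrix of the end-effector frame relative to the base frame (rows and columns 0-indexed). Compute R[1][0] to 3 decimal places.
0.866

End-effector x-axis (col 0 of R) = (0.5000,0.8660,0.0000)
R[1][0] = 0.8660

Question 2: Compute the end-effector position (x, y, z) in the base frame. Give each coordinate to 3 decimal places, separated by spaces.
after link 1: o_1 = (-0.8660, 0.5000, 2.0000)
after link 2: o_2 = (-0.3660, 1.3660, -2.0000)
after link 3: o_3 = (-3.9641, 1.1340, -2.0000)
after link 4: o_4 = (-2.9641, -0.5981, -2.0000)
after link 5: o_5 = (-2.9641, -0.5981, 0.0000)

-2.964 -0.598 0.000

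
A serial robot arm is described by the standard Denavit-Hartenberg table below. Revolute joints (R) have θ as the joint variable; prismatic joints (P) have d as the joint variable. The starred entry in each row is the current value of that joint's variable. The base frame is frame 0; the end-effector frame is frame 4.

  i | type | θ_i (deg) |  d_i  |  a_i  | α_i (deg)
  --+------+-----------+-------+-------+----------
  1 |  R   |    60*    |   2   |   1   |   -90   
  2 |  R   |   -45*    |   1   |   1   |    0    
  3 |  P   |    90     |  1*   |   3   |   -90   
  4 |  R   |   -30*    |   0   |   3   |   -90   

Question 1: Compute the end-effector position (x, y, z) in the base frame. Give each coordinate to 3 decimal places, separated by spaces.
-0.198 6.657 -1.251

after link 1: o_1 = (0.5000, 0.8660, 2.0000)
after link 2: o_2 = (-0.0125, 1.9784, 2.7071)
after link 3: o_3 = (0.1822, 4.3155, 0.5858)
after link 4: o_4 = (-0.1983, 6.6565, -1.2513)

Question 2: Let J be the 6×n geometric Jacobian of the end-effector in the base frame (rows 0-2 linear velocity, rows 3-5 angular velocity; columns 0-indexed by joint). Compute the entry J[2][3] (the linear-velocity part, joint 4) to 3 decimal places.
axis z_3 = (-0.3536,-0.6124,-0.7071); lever o_n−o_3 = (-0.3805,2.3410,-1.8371)
cross product → J_v[:, 3] = (2.7803,-0.3805,-1.0607)
J_ω[:, 3] = z_3
entry J[2][3] = -1.0607

-1.061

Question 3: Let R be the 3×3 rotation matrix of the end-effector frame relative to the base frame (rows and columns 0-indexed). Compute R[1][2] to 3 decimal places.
-0.127

End-effector z-axis (col 2 of R) = (0.9268,-0.1268,-0.3536)
R[1][2] = -0.1268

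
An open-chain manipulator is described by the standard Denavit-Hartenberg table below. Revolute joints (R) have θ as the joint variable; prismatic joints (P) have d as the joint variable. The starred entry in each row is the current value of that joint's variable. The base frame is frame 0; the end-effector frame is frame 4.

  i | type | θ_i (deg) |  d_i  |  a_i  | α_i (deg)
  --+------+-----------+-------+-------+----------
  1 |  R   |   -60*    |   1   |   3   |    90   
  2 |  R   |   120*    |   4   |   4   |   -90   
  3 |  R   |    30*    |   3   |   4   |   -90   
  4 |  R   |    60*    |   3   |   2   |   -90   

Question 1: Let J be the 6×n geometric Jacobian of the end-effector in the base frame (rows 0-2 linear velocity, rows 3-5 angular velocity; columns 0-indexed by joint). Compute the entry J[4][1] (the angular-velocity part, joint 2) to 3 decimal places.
axis z_1 = (-0.8660,-0.5000,0.0000); lever o_n−o_1 = (-1.3056,4.4575,5.2811)
cross product → J_v[:, 1] = (-2.6405,4.5736,-4.5131)
J_ω[:, 1] = z_1
entry J[4][1] = -0.5000

-0.500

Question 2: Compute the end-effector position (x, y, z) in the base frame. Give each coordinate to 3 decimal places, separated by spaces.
0.194 1.859 6.281

after link 1: o_1 = (1.5000, -2.5981, 1.0000)
after link 2: o_2 = (-2.9641, -2.8660, 4.4641)
after link 3: o_3 = (-3.3971, 1.8840, 5.9641)
after link 4: o_4 = (0.1944, 1.8595, 6.2811)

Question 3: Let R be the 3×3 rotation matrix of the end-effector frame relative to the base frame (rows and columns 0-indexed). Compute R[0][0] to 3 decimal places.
End-effector x-axis (col 0 of R) = (0.4833,-0.3370,0.8080)
R[0][0] = 0.4833

0.483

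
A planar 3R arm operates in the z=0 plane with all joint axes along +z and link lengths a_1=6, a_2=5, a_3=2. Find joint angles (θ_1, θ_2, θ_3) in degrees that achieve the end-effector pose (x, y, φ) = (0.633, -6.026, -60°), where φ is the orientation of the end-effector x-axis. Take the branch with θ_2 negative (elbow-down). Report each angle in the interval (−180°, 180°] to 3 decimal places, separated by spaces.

-39.764 -135.001 114.765

wrist centre = target − a_3·(cos φ, sin φ) = (-0.3670, -4.2939)
cos θ_2 = (18.5727−6²−5²)/(2·6·5) = -0.7071; θ_2 = -135.0012° (elbow-down)
β = atan2(-4.2939,-0.3670) = -94.8851°; ψ = atan2(-3.5355,2.4644) = -55.1216°
θ_1 = β − ψ = -39.7636°
θ_3 = φ − θ_1 − θ_2 = 114.7648° (wrapped to (-180°,180°])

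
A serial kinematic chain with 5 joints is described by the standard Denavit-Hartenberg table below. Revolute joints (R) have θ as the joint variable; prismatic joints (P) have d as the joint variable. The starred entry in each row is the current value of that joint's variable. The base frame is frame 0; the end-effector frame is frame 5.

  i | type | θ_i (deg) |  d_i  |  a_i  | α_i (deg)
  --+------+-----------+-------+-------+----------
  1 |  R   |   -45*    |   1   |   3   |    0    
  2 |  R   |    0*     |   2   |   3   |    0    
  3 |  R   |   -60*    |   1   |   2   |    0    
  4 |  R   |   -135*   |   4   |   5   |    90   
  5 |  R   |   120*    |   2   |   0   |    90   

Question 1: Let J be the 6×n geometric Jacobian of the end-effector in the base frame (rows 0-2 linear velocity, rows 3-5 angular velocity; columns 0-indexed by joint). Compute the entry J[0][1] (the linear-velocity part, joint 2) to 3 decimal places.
axis z_1 = (0.0000,0.0000,1.0000); lever o_n−o_1 = (0.8357,1.2770,7.0000)
cross product → J_v[:, 1] = (-1.2770,0.8357,0.0000)
J_ω[:, 1] = z_1
entry J[0][1] = -1.2770

-1.277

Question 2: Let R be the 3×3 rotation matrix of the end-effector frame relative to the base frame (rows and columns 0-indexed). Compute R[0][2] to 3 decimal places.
-0.433

End-effector z-axis (col 2 of R) = (-0.4330,0.7500,0.5000)
R[0][2] = -0.4330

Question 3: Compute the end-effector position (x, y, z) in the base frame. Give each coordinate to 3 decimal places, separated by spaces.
after link 1: o_1 = (2.1213, -2.1213, 1.0000)
after link 2: o_2 = (4.2426, -4.2426, 3.0000)
after link 3: o_3 = (3.7250, -6.1745, 4.0000)
after link 4: o_4 = (1.2250, -1.8444, 8.0000)
after link 5: o_5 = (2.9571, -0.8444, 8.0000)

2.957 -0.844 8.000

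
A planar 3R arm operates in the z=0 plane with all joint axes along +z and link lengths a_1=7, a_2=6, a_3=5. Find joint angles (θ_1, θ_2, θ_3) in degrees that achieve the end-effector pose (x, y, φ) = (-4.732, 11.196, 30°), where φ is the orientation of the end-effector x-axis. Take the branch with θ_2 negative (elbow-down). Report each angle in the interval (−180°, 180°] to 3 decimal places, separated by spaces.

150.003 -30.005 -89.998

wrist centre = target − a_3·(cos φ, sin φ) = (-9.0621, 8.6960)
cos θ_2 = (157.7426−7²−6²)/(2·7·6) = 0.8660; θ_2 = -30.0049° (elbow-down)
β = atan2(8.6960,-9.0621) = 136.1811°; ψ = atan2(-3.0004,12.1959) = -13.8215°
θ_1 = β − ψ = 150.0026°
θ_3 = φ − θ_1 − θ_2 = -89.9977° (wrapped to (-180°,180°])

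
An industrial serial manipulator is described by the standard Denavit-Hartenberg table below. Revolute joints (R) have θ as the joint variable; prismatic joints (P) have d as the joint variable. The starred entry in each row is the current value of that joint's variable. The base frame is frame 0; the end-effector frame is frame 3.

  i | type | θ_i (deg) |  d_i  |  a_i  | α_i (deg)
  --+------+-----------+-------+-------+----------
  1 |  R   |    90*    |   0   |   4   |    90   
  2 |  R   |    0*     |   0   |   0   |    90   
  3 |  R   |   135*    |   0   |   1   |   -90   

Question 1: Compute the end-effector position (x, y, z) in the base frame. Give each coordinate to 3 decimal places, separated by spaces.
after link 1: o_1 = (0.0000, 4.0000, 0.0000)
after link 2: o_2 = (0.0000, 4.0000, 0.0000)
after link 3: o_3 = (0.7071, 3.2929, 0.0000)

0.707 3.293 0.000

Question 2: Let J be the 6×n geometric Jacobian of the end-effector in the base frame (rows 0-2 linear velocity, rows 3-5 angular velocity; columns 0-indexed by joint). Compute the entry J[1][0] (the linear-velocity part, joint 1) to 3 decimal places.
axis z_0 = ẑ; lever o_n−o_0 = (0.7071,3.2929,0.0000)
cross product → J_v[:, 0] = (-3.2929,0.7071,0.0000)
J_ω[:, 0] = z_0
entry J[1][0] = 0.7071

0.707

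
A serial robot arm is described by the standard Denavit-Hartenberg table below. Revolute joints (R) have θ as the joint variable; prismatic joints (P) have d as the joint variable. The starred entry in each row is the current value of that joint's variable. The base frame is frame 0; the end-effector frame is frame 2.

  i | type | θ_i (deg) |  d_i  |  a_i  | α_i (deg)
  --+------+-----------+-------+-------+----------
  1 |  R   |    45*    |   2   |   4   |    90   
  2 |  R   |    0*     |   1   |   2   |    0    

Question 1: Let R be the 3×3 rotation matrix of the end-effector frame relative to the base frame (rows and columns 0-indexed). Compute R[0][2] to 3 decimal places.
End-effector z-axis (col 2 of R) = (0.7071,-0.7071,0.0000)
R[0][2] = 0.7071

0.707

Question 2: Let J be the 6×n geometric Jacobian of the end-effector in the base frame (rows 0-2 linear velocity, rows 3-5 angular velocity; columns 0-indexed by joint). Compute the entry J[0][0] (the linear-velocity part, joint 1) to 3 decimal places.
axis z_0 = ẑ; lever o_n−o_0 = (4.9497,3.5355,2.0000)
cross product → J_v[:, 0] = (-3.5355,4.9497,0.0000)
J_ω[:, 0] = z_0
entry J[0][0] = -3.5355

-3.536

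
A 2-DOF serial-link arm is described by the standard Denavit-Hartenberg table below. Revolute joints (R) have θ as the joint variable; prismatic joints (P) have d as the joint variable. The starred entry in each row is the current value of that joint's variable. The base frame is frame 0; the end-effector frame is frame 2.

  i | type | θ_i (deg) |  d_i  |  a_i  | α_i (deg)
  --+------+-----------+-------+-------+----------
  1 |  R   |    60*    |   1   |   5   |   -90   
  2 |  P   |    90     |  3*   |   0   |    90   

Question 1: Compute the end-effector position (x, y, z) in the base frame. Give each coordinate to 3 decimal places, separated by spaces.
-0.098 5.830 1.000

after link 1: o_1 = (2.5000, 4.3301, 1.0000)
after link 2: o_2 = (-0.0981, 5.8301, 1.0000)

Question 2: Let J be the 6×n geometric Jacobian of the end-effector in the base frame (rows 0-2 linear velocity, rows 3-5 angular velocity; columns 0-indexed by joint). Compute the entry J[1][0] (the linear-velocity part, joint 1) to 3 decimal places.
-0.098

axis z_0 = ẑ; lever o_n−o_0 = (-0.0981,5.8301,1.0000)
cross product → J_v[:, 0] = (-5.8301,-0.0981,0.0000)
J_ω[:, 0] = z_0
entry J[1][0] = -0.0981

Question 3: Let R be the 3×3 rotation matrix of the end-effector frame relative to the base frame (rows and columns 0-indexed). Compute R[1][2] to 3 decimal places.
End-effector z-axis (col 2 of R) = (0.5000,0.8660,0.0000)
R[1][2] = 0.8660

0.866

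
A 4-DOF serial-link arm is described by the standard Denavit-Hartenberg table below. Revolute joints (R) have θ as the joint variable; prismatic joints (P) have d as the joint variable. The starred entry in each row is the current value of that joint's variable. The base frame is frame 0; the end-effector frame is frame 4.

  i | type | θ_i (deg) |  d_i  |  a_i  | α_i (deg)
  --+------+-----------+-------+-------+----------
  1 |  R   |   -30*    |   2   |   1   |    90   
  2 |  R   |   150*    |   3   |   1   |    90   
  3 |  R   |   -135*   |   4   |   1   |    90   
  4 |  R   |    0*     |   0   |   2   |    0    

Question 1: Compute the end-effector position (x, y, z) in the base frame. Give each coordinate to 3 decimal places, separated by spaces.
after link 1: o_1 = (0.8660, -0.5000, 2.0000)
after link 2: o_2 = (-1.3840, -2.6651, 2.5000)
after link 3: o_3 = (1.2320, -3.3589, 5.6105)
after link 4: o_4 = (2.9997, -2.7465, 4.9034)

3.000 -2.747 4.903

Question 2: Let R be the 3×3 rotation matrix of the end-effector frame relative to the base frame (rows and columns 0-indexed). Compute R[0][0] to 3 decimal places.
End-effector x-axis (col 0 of R) = (0.8839,0.3062,-0.3536)
R[0][0] = 0.8839

0.884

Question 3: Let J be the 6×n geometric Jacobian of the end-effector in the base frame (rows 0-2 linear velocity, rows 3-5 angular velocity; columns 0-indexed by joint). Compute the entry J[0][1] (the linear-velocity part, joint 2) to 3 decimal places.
-2.514

axis z_1 = (-0.5000,-0.8660,0.0000); lever o_n−o_1 = (2.1337,-2.2465,2.9034)
cross product → J_v[:, 1] = (-2.5145,1.4517,2.9711)
J_ω[:, 1] = z_1
entry J[0][1] = -2.5145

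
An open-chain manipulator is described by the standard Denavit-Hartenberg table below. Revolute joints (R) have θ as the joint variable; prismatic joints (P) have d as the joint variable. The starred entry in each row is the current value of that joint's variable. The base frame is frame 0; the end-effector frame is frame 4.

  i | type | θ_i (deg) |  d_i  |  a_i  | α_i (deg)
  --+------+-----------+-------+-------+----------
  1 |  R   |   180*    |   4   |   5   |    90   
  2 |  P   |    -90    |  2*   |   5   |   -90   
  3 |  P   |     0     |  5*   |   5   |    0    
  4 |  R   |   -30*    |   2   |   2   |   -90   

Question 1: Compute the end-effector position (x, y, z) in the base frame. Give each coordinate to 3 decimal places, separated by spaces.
after link 1: o_1 = (-5.0000, 0.0000, 4.0000)
after link 2: o_2 = (-5.0000, 2.0000, -1.0000)
after link 3: o_3 = (-10.0000, 2.0000, -6.0000)
after link 4: o_4 = (-12.0000, 3.0000, -7.7321)

-12.000 3.000 -7.732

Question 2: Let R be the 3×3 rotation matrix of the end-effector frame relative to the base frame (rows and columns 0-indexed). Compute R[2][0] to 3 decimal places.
-0.866

End-effector x-axis (col 0 of R) = (0.0000,0.5000,-0.8660)
R[2][0] = -0.8660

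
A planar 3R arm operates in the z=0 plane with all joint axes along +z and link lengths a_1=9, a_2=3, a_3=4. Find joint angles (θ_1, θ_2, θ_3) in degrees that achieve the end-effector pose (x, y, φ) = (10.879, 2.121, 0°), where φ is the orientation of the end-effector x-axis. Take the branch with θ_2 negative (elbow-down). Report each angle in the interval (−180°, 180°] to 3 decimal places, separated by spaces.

wrist centre = target − a_3·(cos φ, sin φ) = (6.8790, 2.1210)
cos θ_2 = (51.8193−9²−3²)/(2·9·3) = -0.7071; θ_2 = -134.9954° (elbow-down)
β = atan2(2.1210,6.8790) = 17.1361°; ψ = atan2(-2.1215,6.8788) = -17.1402°
θ_1 = β − ψ = 34.2762°
θ_3 = φ − θ_1 − θ_2 = 100.7192° (wrapped to (-180°,180°])

34.276 -134.995 100.719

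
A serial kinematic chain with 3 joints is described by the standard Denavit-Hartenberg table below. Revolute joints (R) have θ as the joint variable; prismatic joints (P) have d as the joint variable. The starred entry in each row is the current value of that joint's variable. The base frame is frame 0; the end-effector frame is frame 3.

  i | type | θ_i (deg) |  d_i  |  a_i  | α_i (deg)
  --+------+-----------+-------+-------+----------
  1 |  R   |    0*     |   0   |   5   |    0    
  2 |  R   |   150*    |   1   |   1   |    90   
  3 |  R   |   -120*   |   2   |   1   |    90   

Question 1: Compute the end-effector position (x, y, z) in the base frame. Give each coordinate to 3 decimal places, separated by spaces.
after link 1: o_1 = (5.0000, 0.0000, 0.0000)
after link 2: o_2 = (4.1340, 0.5000, 1.0000)
after link 3: o_3 = (5.5670, 1.9821, 0.1340)

5.567 1.982 0.134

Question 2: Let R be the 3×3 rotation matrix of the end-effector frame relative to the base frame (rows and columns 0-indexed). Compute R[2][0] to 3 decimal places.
-0.866

End-effector x-axis (col 0 of R) = (0.4330,-0.2500,-0.8660)
R[2][0] = -0.8660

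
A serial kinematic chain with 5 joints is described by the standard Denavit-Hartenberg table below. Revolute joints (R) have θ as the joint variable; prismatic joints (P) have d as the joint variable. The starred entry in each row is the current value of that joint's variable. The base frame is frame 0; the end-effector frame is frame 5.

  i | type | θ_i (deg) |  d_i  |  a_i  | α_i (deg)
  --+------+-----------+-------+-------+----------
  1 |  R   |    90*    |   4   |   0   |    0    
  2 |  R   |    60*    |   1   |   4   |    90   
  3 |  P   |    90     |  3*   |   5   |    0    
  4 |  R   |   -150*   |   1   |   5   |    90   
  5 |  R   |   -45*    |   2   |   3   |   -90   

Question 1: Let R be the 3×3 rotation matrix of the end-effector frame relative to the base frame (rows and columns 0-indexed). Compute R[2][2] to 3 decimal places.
End-effector z-axis (col 2 of R) = (0.0474,0.7891,-0.6124)
R[2][2] = -0.6124

-0.612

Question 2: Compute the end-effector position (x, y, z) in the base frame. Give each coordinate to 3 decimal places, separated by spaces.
-4.108 4.541 2.833

after link 1: o_1 = (0.0000, 0.0000, 4.0000)
after link 2: o_2 = (-3.4641, 2.0000, 5.0000)
after link 3: o_3 = (-1.9641, 4.5981, 10.0000)
after link 4: o_4 = (-3.6292, 6.7141, 5.6699)
after link 5: o_5 = (-4.1084, 4.5413, 2.8328)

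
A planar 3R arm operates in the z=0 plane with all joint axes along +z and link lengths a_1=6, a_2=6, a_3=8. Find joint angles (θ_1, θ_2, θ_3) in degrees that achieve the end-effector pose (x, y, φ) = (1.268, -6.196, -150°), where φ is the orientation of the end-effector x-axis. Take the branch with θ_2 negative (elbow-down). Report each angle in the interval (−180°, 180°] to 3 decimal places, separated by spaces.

wrist centre = target − a_3·(cos φ, sin φ) = (8.1962, -2.1960)
cos θ_2 = (72.0002−6²−6²)/(2·6·6) = 0.0000; θ_2 = -89.9999° (elbow-down)
β = atan2(-2.1960,8.1962) = -14.9989°; ψ = atan2(-6.0000,6.0000) = -44.9999°
θ_1 = β − ψ = 30.0010°
θ_3 = φ − θ_1 − θ_2 = -90.0011° (wrapped to (-180°,180°])

30.001 -90.000 -90.001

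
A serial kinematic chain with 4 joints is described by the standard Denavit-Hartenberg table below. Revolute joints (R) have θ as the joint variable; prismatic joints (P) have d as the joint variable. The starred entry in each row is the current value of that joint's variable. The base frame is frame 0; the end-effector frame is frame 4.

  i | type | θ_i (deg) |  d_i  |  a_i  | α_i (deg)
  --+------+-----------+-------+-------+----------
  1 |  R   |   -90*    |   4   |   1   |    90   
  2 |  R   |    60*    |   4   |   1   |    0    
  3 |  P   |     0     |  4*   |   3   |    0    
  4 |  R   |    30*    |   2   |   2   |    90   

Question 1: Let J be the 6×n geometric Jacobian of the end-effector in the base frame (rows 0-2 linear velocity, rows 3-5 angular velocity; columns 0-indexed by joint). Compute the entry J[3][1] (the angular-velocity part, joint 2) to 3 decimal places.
-1.000

axis z_1 = (-1.0000,-0.0000,0.0000); lever o_n−o_1 = (-10.0000,-2.0000,5.4641)
cross product → J_v[:, 1] = (-0.0000,5.4641,2.0000)
J_ω[:, 1] = z_1
entry J[3][1] = -1.0000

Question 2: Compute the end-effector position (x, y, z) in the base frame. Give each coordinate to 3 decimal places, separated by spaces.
-10.000 -3.000 9.464

after link 1: o_1 = (0.0000, -1.0000, 4.0000)
after link 2: o_2 = (-4.0000, -1.5000, 4.8660)
after link 3: o_3 = (-8.0000, -3.0000, 7.4641)
after link 4: o_4 = (-10.0000, -3.0000, 9.4641)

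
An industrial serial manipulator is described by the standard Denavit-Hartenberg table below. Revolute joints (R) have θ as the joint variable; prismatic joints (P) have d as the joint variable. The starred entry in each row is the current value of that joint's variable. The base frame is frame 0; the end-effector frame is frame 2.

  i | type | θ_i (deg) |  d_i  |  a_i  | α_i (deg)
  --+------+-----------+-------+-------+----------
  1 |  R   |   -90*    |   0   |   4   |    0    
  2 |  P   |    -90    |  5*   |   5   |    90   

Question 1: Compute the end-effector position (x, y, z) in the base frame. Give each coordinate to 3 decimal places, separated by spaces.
after link 1: o_1 = (0.0000, -4.0000, 0.0000)
after link 2: o_2 = (-5.0000, -4.0000, 5.0000)

-5.000 -4.000 5.000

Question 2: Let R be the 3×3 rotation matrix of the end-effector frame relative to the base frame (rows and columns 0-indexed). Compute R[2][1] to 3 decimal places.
End-effector y-axis (col 1 of R) = (0.0000,-0.0000,1.0000)
R[2][1] = 1.0000

1.000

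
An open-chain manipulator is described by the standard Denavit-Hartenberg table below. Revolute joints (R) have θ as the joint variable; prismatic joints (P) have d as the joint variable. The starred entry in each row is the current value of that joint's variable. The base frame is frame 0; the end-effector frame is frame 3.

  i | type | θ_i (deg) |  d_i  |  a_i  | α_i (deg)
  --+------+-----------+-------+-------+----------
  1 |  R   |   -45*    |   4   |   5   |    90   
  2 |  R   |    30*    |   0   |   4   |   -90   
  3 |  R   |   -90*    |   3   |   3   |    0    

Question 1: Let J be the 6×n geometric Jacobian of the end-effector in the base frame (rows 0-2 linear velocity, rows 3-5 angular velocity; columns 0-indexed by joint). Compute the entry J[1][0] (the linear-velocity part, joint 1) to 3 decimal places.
2.803

axis z_0 = ẑ; lever o_n−o_0 = (2.8030,-7.0457,8.5981)
cross product → J_v[:, 0] = (7.0457,2.8030,-0.0000)
J_ω[:, 0] = z_0
entry J[1][0] = 2.8030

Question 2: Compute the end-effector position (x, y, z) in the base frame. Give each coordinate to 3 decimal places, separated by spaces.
2.803 -7.046 8.598

after link 1: o_1 = (3.5355, -3.5355, 4.0000)
after link 2: o_2 = (5.9850, -5.9850, 6.0000)
after link 3: o_3 = (2.8030, -7.0457, 8.5981)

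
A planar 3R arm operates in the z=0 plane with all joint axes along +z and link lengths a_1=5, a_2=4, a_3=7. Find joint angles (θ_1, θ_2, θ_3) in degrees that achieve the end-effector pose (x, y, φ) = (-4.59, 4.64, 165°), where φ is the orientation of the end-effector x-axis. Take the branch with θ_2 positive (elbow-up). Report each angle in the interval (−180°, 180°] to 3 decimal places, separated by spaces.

-0.001 135.003 29.998

wrist centre = target − a_3·(cos φ, sin φ) = (2.1715, 2.8283)
cos θ_2 = (12.7144−5²−4²)/(2·5·4) = -0.7071; θ_2 = 135.0026° (elbow-up)
β = atan2(2.8283,2.1715) = 52.4837°; ψ = atan2(2.8283,2.1714) = 52.4845°
θ_1 = β − ψ = -0.0008°
θ_3 = φ − θ_1 − θ_2 = 29.9981° (wrapped to (-180°,180°])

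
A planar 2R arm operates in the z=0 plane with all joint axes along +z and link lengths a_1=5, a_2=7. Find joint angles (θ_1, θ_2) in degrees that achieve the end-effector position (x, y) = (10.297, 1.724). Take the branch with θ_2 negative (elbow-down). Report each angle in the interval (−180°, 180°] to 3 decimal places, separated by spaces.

45.001 -60.000

cos θ_2 = (109.0004−5²−7²)/(2·5·7) = 0.5000; θ_2 = -59.9996° (elbow-down)
β = atan2(1.7240,10.2970) = 9.5047°; ψ = atan2(-6.0622,8.5000) = -35.4961°
θ_1 = β − ψ = 45.0009°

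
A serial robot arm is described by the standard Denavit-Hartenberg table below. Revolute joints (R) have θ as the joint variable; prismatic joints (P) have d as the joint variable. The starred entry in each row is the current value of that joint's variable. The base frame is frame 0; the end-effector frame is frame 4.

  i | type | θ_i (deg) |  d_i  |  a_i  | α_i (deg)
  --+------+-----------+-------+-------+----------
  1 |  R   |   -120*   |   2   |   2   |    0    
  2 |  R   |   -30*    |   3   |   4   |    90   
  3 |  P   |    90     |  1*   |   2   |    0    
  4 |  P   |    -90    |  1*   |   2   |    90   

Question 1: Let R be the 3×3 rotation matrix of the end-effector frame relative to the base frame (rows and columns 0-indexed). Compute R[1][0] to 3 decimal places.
End-effector x-axis (col 0 of R) = (-0.8660,-0.5000,0.0000)
R[1][0] = -0.5000

-0.500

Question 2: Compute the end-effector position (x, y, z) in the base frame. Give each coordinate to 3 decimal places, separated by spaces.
-7.196 -3.000 7.000

after link 1: o_1 = (-1.0000, -1.7321, 2.0000)
after link 2: o_2 = (-4.4641, -3.7321, 5.0000)
after link 3: o_3 = (-4.9641, -2.8660, 7.0000)
after link 4: o_4 = (-7.1962, -3.0000, 7.0000)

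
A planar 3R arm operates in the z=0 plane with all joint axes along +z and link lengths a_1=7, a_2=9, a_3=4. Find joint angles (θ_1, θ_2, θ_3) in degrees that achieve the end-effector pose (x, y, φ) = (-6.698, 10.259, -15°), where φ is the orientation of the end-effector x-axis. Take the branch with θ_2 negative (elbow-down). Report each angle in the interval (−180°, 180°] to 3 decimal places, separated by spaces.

150.003 -30.008 -134.995

wrist centre = target − a_3·(cos φ, sin φ) = (-10.5617, 11.2943)
cos θ_2 = (239.1103−7²−9²)/(2·7·9) = 0.8660; θ_2 = -30.0081° (elbow-down)
β = atan2(11.2943,-10.5617) = 133.0803°; ψ = atan2(-4.5011,14.7936) = -16.9229°
θ_1 = β − ψ = 150.0032°
θ_3 = φ − θ_1 − θ_2 = -134.9951° (wrapped to (-180°,180°])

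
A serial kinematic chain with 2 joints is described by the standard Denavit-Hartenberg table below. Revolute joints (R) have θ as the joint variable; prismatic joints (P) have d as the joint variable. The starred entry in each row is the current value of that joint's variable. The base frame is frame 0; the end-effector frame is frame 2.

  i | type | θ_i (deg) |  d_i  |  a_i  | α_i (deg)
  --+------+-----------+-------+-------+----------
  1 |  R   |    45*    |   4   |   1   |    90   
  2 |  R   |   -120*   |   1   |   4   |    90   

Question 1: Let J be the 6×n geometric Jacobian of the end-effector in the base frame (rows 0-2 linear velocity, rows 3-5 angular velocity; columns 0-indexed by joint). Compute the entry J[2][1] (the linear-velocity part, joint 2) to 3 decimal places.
-2.000

axis z_1 = (0.7071,-0.7071,0.0000); lever o_n−o_1 = (-0.7071,-2.1213,-3.4641)
cross product → J_v[:, 1] = (2.4495,2.4495,-2.0000)
J_ω[:, 1] = z_1
entry J[2][1] = -2.0000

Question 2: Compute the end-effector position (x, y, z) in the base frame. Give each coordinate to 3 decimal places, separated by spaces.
after link 1: o_1 = (0.7071, 0.7071, 4.0000)
after link 2: o_2 = (0.0000, -1.4142, 0.5359)

0.000 -1.414 0.536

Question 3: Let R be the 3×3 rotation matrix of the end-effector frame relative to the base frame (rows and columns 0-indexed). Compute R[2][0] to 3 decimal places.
-0.866

End-effector x-axis (col 0 of R) = (-0.3536,-0.3536,-0.8660)
R[2][0] = -0.8660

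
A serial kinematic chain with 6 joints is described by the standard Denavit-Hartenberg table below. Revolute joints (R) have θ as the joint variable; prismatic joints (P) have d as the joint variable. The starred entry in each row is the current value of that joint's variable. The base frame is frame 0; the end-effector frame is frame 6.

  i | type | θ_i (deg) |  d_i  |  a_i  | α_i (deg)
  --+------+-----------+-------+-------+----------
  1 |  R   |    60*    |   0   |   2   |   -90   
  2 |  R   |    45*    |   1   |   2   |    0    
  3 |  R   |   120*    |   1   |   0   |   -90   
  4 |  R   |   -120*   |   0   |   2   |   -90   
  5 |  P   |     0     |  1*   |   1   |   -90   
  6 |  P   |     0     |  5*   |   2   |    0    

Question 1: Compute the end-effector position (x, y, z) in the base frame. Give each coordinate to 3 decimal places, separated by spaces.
-2.772 8.859 -5.821

after link 1: o_1 = (1.0000, 1.7321, 0.0000)
after link 2: o_2 = (0.8411, 3.4568, -1.4142)
after link 3: o_3 = (-0.0249, 3.9568, -1.4142)
after link 4: o_4 = (-1.0420, 5.6593, -1.1554)
after link 5: o_5 = (-2.4018, 6.0362, -1.2501)
after link 6: o_6 = (-2.7718, 8.8594, -5.8209)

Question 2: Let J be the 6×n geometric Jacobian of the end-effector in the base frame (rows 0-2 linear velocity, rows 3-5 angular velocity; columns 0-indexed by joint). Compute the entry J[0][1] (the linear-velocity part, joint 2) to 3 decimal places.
axis z_1 = (-0.8660,0.5000,0.0000); lever o_n−o_1 = (-3.7718,7.1274,-5.8209)
cross product → J_v[:, 1] = (-2.9105,-5.0411,-4.2866)
J_ω[:, 1] = z_1
entry J[0][1] = -2.9105

-2.910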